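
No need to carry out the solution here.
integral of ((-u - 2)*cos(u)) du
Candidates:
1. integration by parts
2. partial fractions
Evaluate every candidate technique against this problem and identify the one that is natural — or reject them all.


Best approach: integration by parts — -u - 2 dies after finitely many derivatives while cos(u) cycles under integration — the tabular/parts setup.
- integration by parts: yes, a natural case for it.
- partial fractions — the expression is not a ratio of polynomials that decomposes further.


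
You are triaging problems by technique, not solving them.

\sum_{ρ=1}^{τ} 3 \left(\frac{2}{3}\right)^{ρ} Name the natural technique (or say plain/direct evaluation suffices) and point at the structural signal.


Technique: the geometric series formula — consecutive terms stand in a fixed index-free ratio — the geometric sum formula closes it.


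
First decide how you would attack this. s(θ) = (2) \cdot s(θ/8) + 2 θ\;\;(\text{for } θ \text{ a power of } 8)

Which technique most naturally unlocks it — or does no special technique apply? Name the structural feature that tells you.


Best approach: the master substitution — the argument shrinks by the factor 8, so measure the index on a logarithmic scale and the recursion becomes a shift.


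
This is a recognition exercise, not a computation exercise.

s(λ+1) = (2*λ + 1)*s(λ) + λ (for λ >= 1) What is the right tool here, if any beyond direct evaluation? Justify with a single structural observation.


Best approach: a summation factor — rescale the sequence by the product of the weights 2*λ + 1 so far — the recurrence collapses to a plain running sum.


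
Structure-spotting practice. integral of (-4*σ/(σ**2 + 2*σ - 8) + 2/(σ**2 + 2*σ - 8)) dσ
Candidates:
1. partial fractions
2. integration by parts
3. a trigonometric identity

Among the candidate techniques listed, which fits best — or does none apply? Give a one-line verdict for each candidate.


Diagnosis: partial fractions — break σ**2 + 2*σ - 8 into its roots and the integral splits into logarithm-sized bites.
- partial fractions — a fit — the right tool for this form.
- integration by parts: the nonconstant-polynomial-times-standard-kernel pattern (an exp, sine, cosine, or logarithm partner) is absent.
- a trigonometric identity: there is no trigonometric structure at all — the integrand carries no sine or cosine to rewrite.


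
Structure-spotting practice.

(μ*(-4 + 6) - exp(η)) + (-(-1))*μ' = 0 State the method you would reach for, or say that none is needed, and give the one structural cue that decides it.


Technique: a linear integrating factor — μ appears only to the first power with coefficient (-4 + 6) — the classic integrating-factor setup.


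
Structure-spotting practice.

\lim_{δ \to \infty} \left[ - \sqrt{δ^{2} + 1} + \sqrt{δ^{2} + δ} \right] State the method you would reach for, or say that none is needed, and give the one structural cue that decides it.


Best approach: conjugate multiplication — neither \sqrt{δ^{2} + δ} nor \sqrt{δ^{2} + 1} converges alone, so rewrite their difference as a conjugate-rationalized quotient first.


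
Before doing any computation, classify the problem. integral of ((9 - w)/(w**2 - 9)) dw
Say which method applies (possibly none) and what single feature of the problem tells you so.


Best approach: partial fractions — the integrand is a proper rational function and its denominator w**2 - 9 factors into distinct pieces, so it splits into simple fractions.


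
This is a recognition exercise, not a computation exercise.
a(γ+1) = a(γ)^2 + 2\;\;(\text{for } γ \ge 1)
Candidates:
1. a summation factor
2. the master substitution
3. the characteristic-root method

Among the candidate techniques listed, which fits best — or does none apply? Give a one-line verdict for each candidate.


Verdict: no special technique — once the recursion is nonlinear, characteristic roots, master substitutions, and summation factors are all off the table.
- a summation factor — no summation factor applies — the rule is not linear in the sequence values.
- the master substitution: the recursion shifts the index rather than dividing it.
- the characteristic-root method: nonlinearity rules out exponential-mode superposition from the start.


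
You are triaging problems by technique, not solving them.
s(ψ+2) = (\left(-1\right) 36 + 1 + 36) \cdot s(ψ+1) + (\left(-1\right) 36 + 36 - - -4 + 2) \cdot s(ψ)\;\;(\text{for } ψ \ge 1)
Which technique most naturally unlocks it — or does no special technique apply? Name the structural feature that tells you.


Diagnosis: the characteristic-root method — linear, homogeneous, constant coefficients: solutions of the form r^ψ exist — find the roots of the characteristic polynomial.


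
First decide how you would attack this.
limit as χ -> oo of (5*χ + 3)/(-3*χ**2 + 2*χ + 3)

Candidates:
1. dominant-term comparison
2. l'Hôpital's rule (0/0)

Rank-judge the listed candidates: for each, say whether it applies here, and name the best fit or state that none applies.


Verdict: dominant-term comparison — at large χ only the top-degree terms survive; compare the leading terms and the limit falls out.
- dominant-term comparison — yes — fits the structure here.
- l'Hôpital's rule (0/0) — viewed as a single quotient this runs to ∞/∞, not the 0/0 clash this candidate addresses; an at-infinity variant of the rule would resolve it, but comparing leading growth reads the answer without differentiating.


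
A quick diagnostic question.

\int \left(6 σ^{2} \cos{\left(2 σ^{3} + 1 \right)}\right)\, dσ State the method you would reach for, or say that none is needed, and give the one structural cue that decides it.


Technique: u-substitution — 6 σ^{2} matches the derivative of 2 σ^{3} + 1 up to a constant; with u = 2 σ^{3} + 1 the whole integrand folds into a function of u alone.


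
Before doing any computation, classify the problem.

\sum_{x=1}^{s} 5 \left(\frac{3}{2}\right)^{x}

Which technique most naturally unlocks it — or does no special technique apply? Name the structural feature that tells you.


Best approach: the geometric series formula — each term is \frac{3}{2} times the previous one, so the geometric-series formula applies directly.


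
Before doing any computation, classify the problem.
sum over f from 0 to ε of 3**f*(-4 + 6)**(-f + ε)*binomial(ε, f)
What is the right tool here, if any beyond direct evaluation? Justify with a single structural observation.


Method: the binomial theorem — the binomial coefficients weight matched powers of 3 and (-4 + 6), which is exactly the expansion of a binomial power.


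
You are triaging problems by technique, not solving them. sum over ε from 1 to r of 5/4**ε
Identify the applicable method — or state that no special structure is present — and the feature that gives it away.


Technique: the geometric series formula — consecutive terms stand in a fixed index-free ratio — the geometric sum formula closes it.


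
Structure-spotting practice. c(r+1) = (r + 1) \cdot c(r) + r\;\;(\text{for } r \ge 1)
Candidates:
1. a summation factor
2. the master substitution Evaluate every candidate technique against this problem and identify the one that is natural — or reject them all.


Diagnosis: a summation factor — an index-dependent multiplier r + 1 rules out characteristic roots; a summation factor converts it to a pure difference.
- a summation factor — a fit — the right tool for this form.
- the master substitution: the recursive argument is a shift of the index, not a fixed fraction of it.


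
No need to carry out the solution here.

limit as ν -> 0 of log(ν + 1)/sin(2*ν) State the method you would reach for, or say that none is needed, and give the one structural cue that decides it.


Method: l'Hôpital's rule (0/0) — numerator and denominator both vanish at 0 — a genuine 0/0 form, which is exactly when l'Hôpital applies. A local series expansion at the point resolves it as well; the rule is the packaged version of that step.


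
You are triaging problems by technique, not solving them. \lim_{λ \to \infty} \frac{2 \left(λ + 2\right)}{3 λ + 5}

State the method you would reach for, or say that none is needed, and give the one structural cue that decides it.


Verdict: dominant-term comparison — divide by the highest power of λ present: lower-order terms vanish and the dominant ratio remains. Differentiating the expression as a single quotient would eventually settle it as well; matching dominant growth settles it immediately.


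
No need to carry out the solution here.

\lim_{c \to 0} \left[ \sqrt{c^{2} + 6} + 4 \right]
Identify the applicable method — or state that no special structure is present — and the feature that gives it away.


Best approach: no special technique — the expression is continuous at the evaluation point — substitute directly; no indeterminate form appears.


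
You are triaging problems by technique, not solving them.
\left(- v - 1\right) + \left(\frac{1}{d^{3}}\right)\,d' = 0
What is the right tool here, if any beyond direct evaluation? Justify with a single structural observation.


Verdict: separation of variables — solved for the derivative, the right side splits multiplicatively into a function of each variable alone — divide and integrate each side. One could also solve this as an exact equation; with each coefficient in its own variable, separating is the same work with fewer steps.


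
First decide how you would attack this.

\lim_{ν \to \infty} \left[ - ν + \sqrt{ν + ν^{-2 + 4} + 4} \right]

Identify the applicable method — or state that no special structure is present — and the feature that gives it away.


Technique: conjugate multiplication — infinity minus infinity with a radical in play — multiply by the conjugate so the divergences of \sqrt{ν + ν^{-2 + 4} + 4} and ν annihilate.


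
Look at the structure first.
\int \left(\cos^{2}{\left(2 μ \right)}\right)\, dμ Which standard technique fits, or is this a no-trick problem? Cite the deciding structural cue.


Best approach: a trigonometric identity — \cos^{2}{\left(2 μ \right)} is the textbook power-reduction case — identities first, antiderivatives second.


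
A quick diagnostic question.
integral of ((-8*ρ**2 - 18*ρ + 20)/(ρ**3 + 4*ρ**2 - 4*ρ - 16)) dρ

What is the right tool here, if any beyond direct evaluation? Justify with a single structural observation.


Verdict: partial fractions — a proper rational integrand whose denominator splits into simpler factors — decompose into partial fractions first.


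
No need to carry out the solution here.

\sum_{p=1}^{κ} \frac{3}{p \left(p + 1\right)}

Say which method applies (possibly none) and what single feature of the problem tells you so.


Technique: telescoping — \frac{3}{p \left(p + 1\right)} decomposes into shift-paired simple fractions; the series telescopes to finitely many boundary pieces.


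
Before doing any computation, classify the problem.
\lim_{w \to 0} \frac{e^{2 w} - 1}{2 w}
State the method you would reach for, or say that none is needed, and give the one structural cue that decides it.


Best approach: l'Hôpital's rule (0/0) — the 0/0 form at 0 is the signature situation for l'Hôpital's rule. One could equally expand both pieces locally and compare leading terms; the rule does that in one stroke.


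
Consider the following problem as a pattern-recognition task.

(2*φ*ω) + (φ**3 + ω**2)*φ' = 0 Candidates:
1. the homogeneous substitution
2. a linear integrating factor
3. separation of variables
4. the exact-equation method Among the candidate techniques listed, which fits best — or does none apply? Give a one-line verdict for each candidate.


Method: the exact-equation method — because the two cross partials coincide, the form is conservative as written — recover its potential in (ω, φ).
- the homogeneous substitution: rescaling both variables together changes the slope, so no ratio substitution collapses it.
- a linear integrating factor: a nonlinear term in the unknown puts this outside the integrating-factor template.
- separation of variables — no algebra isolates the independent variable on one side and the unknown on the other.
- the exact-equation method — a fit — the right tool for this form.


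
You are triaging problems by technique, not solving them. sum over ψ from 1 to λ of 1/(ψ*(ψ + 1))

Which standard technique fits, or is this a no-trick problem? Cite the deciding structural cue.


Diagnosis: telescoping — after splitting 1/(ψ*(ψ + 1)) into partial fractions, the pieces are shifted copies of one function and cancel telescopically.


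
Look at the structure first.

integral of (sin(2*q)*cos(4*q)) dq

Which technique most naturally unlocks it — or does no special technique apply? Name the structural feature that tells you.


Best approach: a trigonometric identity — cross-frequency products like sin(2*q)*cos(4*q) are the textbook product-to-sum case — the identity converts them to directly integrable sinusoids.


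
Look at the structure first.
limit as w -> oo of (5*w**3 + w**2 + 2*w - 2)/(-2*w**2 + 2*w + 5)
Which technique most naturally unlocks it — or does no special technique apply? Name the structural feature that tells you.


Method: dominant-term comparison — divide through by the highest power of w; every lower-order term dies and the dominant terms decide the limit. Differentiating the expression as a single quotient would eventually settle it as well; matching dominant growth settles it immediately.


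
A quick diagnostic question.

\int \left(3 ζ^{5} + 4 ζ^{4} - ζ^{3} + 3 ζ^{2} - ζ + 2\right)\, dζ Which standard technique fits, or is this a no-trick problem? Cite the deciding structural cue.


Diagnosis: no special technique — scan for structure and find none: constant multiples of powers of ζ, integrate directly.


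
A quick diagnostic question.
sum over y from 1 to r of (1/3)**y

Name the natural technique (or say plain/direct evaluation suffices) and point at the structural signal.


Technique: the geometric series formula — term-over-term division gives 1/3 every time — index-free ratio, geometric sum formula applies.


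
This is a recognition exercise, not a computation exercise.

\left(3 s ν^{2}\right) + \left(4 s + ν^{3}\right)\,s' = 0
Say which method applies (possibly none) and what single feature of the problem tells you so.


Technique: the exact-equation method — the mixed-partials test passes for 3 s ν^{2} and 4 s + ν^{3}, so a potential function exists as presented.


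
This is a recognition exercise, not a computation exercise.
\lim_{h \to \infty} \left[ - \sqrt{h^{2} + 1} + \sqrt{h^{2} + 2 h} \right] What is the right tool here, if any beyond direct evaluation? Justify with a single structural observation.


Verdict: conjugate multiplication — both pieces blow up but their difference is finite; the conjugate trick rationalizes \sqrt{h^{2} + 2 h} - \sqrt{h^{2} + 1}.


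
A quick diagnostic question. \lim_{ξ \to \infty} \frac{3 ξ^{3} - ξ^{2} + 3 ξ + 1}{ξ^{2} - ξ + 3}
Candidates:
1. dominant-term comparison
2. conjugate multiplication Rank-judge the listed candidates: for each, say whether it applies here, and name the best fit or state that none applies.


Method: dominant-term comparison — divide through by the highest power of ξ; every lower-order term dies and the dominant terms decide the limit.
- dominant-term comparison: applies; the problem has the shape this method handles.
- conjugate multiplication — there is no infinity-minus-infinity radical difference to rationalize.


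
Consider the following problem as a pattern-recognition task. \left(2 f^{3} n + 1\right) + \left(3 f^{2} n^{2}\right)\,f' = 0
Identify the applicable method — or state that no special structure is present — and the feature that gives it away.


Technique: the exact-equation method — checking ∂/∂f of 2 f^{3} n + 1 against ∂/∂n of 3 f^{2} n^{2}: they match — the equation is exact as it stands.


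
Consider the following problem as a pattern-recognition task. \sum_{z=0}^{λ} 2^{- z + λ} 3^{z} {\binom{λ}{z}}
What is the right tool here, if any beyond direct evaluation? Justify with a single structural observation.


Best approach: the binomial theorem — the summand is term z of a binomial expansion in 3 and 2; the whole sum is a single power.


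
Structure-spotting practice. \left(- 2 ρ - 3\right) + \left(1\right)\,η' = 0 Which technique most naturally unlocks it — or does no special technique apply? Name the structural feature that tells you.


Method: no special technique — the slope is a pure function of ρ; integrate both sides and be done.


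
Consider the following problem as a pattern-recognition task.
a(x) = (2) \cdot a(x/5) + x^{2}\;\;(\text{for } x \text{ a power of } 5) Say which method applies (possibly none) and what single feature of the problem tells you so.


Method: the master substitution — the argument shrinks by the factor 5, so measure the index on a logarithmic scale and the recursion becomes a shift.


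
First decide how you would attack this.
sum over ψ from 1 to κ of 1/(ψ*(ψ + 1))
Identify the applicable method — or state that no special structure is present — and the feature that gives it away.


Best approach: telescoping — the summand 1/(ψ*(ψ + 1)) decomposes into fractions whose poles differ by an integer shift — the series collapses.


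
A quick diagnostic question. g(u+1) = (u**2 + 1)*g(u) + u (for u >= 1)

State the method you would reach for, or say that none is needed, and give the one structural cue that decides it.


Best approach: a summation factor — first-order linear but the coefficient u**2 + 1 moves with the index — divide by the cumulative product and telescope.


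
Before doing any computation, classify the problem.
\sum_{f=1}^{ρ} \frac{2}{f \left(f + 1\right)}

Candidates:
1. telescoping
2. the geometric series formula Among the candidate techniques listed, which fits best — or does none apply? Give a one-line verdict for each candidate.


Technique: telescoping — integer-spaced poles in \frac{2}{f \left(f + 1\right)} are the telescoping signature in disguise.
- telescoping — applies; the problem has the shape this method handles.
- the geometric series formula — the term-to-term ratio drifts with the index — the one thing the geometric formula cannot absorb.


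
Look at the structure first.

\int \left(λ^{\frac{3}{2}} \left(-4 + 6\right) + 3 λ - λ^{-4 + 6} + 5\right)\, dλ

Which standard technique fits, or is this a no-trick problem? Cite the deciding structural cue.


Best approach: no special technique — every term is a constant multiple of a power of λ; term-wise power-rule integration needs no preliminary transformation.


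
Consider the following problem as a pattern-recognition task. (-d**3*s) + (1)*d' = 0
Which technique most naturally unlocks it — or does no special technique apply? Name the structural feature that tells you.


Method: separation of variables — solved for the derivative, the right side factors as s times d**3 — all s-dependence separates from all d-dependence.


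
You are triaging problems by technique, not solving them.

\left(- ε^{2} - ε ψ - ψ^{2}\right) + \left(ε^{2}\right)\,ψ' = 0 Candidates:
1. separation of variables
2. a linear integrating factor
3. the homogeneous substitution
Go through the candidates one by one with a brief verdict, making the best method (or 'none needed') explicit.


Verdict: the homogeneous substitution — the slope's numerator and denominator share total degree; set v = ψ/ε and the equation drops to separable form.
- separation of variables: no algebra isolates the independent variable on one side and the unknown on the other.
- a linear integrating factor — the unknown enters nonlinearly (through a power, a denominator, or a transcendental function), which the linear integrating-factor recipe cannot absorb as-is — any repair would come from a preliminary substitution, not the factor.
- the homogeneous substitution — applies; the problem has the shape this method handles.


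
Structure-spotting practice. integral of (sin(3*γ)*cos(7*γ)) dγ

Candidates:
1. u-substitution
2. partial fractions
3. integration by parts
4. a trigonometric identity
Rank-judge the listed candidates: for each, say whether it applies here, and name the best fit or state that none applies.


Method: a trigonometric identity — cross-frequency products like sin(3*γ)*cos(7*γ) are the textbook product-to-sum case — the identity converts them to directly integrable sinusoids.
- u-substitution — no subexpression of the integrand pairs with its own derivative as a factor — individual terms may offer their own substitutions, but any change of variable covering the whole integral would have to be constructed from outside the expression.
- partial fractions: the expression is not a ratio of polynomials that decomposes further.
- integration by parts — not the natural route: no polynomial-kernel product appears — a recursive parts reduction of the trigonometric product exists, but the identity rewrite is direct.
- a trigonometric identity — applies; the problem has the shape this method handles.


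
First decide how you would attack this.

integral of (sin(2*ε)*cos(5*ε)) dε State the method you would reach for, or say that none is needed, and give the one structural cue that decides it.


Method: a trigonometric identity — apply product-to-sum to sin(2*ε)*cos(5*ε): two clean single-angle terms replace one awkward product.


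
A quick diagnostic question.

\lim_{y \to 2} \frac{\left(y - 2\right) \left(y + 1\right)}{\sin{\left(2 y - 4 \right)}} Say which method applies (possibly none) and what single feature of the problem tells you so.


Best approach: l'Hôpital's rule (0/0) — plug in 2: top and bottom both hit zero, so differentiate each and retry. A first-order expansion at the point is an equally standard path; the rule packages it.


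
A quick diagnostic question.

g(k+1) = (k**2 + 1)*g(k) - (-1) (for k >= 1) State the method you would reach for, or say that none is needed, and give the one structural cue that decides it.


Best approach: a summation factor — with the index-dependent coefficient k**2 + 1, dividing by the cumulative product turns the left side into a pure difference.


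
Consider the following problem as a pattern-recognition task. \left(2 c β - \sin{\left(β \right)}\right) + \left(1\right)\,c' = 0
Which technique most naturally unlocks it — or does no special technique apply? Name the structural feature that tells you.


Technique: a linear integrating factor — linear in the unknown with genuine forcing: multiply through by the exponential of the integrated coefficient and the left side closes into one derivative.


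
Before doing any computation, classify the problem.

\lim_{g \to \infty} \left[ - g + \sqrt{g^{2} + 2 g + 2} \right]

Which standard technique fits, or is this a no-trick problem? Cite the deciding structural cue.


Verdict: conjugate multiplication — divergence minus divergence hides a finite answer — expose it by pairing \sqrt{g^{2} + 2 g + 2} - g with its conjugate.


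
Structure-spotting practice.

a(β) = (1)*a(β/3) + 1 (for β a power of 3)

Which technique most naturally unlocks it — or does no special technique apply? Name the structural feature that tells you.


Best approach: the master substitution — the argument β/3 divides the index by 3; the standard β = 3^m substitution converts it to a constant-shift recurrence.


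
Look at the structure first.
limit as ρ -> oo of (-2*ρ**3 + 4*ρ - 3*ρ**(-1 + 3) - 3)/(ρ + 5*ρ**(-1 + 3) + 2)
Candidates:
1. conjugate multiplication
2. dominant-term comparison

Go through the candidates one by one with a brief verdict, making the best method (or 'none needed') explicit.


Technique: dominant-term comparison — growth-rate triage: the leading powers of ρ decide the limit, everything else is noise.
- conjugate multiplication: the conjugate move applies to radical differences, which this is not.
- dominant-term comparison: applies; the problem has the shape this method handles.


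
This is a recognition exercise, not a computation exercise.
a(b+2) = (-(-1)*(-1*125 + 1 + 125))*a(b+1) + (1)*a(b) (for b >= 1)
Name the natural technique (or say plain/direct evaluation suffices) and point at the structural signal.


Technique: the characteristic-root method — because shifting b leaves the equation's coefficients unchanged, exponential trials reduce it to algebra.


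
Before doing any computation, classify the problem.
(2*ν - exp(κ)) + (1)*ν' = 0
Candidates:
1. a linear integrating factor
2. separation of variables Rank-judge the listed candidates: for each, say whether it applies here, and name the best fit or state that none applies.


Technique: a linear integrating factor — first power of ν, nonzero forcing: the integrating-factor recipe applies verbatim with p = 2.
- a linear integrating factor — a fit — the right tool for this form.
- separation of variables: no division isolates the independent variable from the unknown.


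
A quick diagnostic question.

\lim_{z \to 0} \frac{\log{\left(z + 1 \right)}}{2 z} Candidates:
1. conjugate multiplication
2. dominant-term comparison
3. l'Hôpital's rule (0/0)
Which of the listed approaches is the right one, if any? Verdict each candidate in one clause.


Best approach: l'Hôpital's rule (0/0) — numerator and denominator both vanish at 0 — a genuine 0/0 form, which is exactly when l'Hôpital applies. One could equally expand both pieces locally and compare leading terms; the rule does that in one stroke.
- conjugate multiplication — no divergent radical difference is present for a conjugate pair to cancel.
- dominant-term comparison: no ranking of term growth rates resolves the limit here.
- l'Hôpital's rule (0/0) — applies; the problem has the shape this method handles.


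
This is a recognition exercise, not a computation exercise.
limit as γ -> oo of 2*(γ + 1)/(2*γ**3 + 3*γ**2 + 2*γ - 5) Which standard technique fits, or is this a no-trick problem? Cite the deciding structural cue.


Verdict: dominant-term comparison — as γ grows, only the highest-degree terms matter — compare leading terms and read the limit off. As a single quotient, the ∞/∞ shape would yield to repeated differentiation as well — the growth comparison gets there in one look.


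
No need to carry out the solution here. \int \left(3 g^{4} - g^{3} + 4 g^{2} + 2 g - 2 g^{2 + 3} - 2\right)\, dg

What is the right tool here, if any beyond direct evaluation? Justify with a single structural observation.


Technique: no special technique — a term-by-term power-rule job in g; no substitution or rearrangement earns its keep here.


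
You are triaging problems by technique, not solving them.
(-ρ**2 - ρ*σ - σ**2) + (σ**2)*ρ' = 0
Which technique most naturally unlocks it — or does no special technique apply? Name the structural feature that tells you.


Best approach: the homogeneous substitution — the slope's numerator and denominator have matching total degree, so it depends only on ρ/σ and the ratio substitution collapses it.


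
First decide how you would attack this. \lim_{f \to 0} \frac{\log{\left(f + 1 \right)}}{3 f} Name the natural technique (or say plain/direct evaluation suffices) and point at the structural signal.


Best approach: l'Hôpital's rule (0/0) — substituting 0 gives 0 over 0; differentiate top and bottom once and re-evaluate. A local series expansion at the point resolves it as well; the rule is the packaged version of that step.


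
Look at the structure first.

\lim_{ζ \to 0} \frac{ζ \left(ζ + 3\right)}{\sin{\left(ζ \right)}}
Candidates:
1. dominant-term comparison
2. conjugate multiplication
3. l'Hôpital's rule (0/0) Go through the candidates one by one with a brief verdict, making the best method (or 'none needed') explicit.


Diagnosis: l'Hôpital's rule (0/0) — plug in 0: top and bottom both hit zero, so differentiate each and retry. One could equally expand both pieces locally and compare leading terms; the rule does that in one stroke.
- dominant-term comparison: no dominant power emerges to decide the limit by degree comparison.
- conjugate multiplication — there are no radicals in tension whose conjugate would simplify matters.
- l'Hôpital's rule (0/0): yes, a natural case for it.


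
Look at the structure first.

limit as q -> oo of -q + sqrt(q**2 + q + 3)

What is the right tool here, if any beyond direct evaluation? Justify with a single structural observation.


Best approach: conjugate multiplication — two divergent pieces with a minus sign between them and a radical in the mix: rationalize sqrt(q**2 + q + 3) - q before any limit law applies.


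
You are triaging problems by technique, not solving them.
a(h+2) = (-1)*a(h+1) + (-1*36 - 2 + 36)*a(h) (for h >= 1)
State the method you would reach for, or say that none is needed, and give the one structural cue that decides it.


Verdict: the characteristic-root method — no index-dependence in the weights and nothing inhomogeneous: classic characteristic-equation setup.


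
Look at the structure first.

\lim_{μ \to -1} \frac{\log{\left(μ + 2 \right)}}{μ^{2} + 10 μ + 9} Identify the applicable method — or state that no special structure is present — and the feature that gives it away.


Diagnosis: l'Hôpital's rule (0/0) — plug in -1: top and bottom both hit zero, so differentiate each and retry. A first-order expansion at the point is an equally standard path; the rule packages it.


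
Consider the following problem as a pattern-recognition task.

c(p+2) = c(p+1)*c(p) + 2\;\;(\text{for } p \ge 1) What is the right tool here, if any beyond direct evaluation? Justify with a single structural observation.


Verdict: no special technique — this one you iterate or analyze qualitatively: the nonlinearity defeats linear solution methods.


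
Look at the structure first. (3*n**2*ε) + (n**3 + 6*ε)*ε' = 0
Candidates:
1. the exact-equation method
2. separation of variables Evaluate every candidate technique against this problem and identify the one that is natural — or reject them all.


Diagnosis: the exact-equation method — check exactness first: here it holds (3*n**2*ε, n**3 + 6*ε have matching cross partials), so no integrating factor is needed.
- the exact-equation method — yes, a natural case for it.
- separation of variables — no division isolates the independent variable from the unknown.


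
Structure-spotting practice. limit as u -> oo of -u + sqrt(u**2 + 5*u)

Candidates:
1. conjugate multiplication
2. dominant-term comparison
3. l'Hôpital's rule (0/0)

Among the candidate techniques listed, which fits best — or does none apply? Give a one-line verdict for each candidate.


Diagnosis: conjugate multiplication — the difference sqrt(u**2 + 5*u) - u is an ∞ − ∞ stalemate; its conjugate partner breaks the tie.
- conjugate multiplication — yes, a natural case for it.
- dominant-term comparison: this is not a rational comparison of growth rates at infinity.
- l'Hôpital's rule (0/0) — substitution produces ∞ − ∞ rather than a vanishing quotient; the rule needs a 0/0 ratio to act on.


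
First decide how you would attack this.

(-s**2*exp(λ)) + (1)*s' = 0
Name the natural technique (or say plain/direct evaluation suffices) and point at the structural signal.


Technique: separation of variables — the derivative equals a pure function of λ (namely exp(λ)) times a pure function of s (namely s**2); divide and integrate each side.


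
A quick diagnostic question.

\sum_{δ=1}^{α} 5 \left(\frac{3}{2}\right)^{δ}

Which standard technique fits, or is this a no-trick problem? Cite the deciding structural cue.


Best approach: the geometric series formula — check a ratio of consecutive terms: it is \frac{3}{2}, independent of the index, so the geometric formula closes the sum.


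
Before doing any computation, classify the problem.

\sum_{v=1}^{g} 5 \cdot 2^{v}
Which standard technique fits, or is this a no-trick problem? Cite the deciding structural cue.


Diagnosis: the geometric series formula — consecutive terms stand in a fixed index-free ratio — the geometric sum formula closes it.


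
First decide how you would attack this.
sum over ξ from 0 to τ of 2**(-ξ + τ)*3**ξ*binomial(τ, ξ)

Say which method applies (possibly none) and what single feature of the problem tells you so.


Method: the binomial theorem — binomial coefficients against complementary powers of 3 and 2: recognize the binomial expansion and resum.


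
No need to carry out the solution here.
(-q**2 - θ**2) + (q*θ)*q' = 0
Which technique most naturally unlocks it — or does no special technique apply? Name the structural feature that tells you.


Technique: the homogeneous substitution — solved for the derivative, the right side is unchanged under scaling θ and q together — it depends only on the ratio q/θ, so substitute a single ratio variable. A Bernoulli rewrite works here as the equation stands — the homogeneous substitution is the more immediate reading.


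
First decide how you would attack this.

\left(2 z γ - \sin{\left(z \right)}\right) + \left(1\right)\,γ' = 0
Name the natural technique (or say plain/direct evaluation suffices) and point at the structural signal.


Method: a linear integrating factor — the unknown enters only to the first power against a nonzero forcing term — the integrating-factor template applies directly.


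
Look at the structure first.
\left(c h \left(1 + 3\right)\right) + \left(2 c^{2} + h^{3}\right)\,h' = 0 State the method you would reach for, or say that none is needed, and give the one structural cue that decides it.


Verdict: the exact-equation method — because the two cross partials coincide, the form is conservative as written — recover its potential in (c, h).


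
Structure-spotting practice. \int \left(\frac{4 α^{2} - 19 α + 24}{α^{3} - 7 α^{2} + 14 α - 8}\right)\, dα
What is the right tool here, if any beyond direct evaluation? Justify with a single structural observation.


Best approach: partial fractions — rational integrand, reducible denominator α^{3} - 7 α^{2} + 14 α - 8: decompose first, integrate second.


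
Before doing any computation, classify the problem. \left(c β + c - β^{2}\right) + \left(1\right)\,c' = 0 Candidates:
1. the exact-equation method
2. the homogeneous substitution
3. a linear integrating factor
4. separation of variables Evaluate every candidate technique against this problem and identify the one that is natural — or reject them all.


Best approach: a linear integrating factor — linear in the unknown with genuine forcing: multiply through by the exponential of the integrated coefficient and the left side closes into one derivative.
- the exact-equation method: the cross partial derivatives disagree, so no single potential exists.
- the homogeneous substitution: solved for the derivative, the right side changes under joint scaling of the two variables.
- a linear integrating factor — applicable, and directly so.
- separation of variables — no algebra isolates the independent variable on one side and the unknown on the other.


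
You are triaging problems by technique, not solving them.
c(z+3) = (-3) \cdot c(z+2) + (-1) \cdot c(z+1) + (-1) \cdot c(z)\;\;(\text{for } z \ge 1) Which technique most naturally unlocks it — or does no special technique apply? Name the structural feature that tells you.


Technique: the characteristic-root method — shift-invariance with fixed coefficients calls for exponential trials; the characteristic polynomial finds every r^z.


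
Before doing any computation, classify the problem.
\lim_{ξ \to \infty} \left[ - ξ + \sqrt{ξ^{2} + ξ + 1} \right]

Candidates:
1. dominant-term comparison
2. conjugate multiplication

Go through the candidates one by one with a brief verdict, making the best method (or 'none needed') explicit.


Best approach: conjugate multiplication — neither \sqrt{ξ^{2} + ξ + 1} nor ξ converges alone, so rewrite their difference as a conjugate-rationalized quotient first.
- dominant-term comparison — this limit is not decided by comparing polynomial growth at infinity.
- conjugate multiplication: yes — fits the structure here.


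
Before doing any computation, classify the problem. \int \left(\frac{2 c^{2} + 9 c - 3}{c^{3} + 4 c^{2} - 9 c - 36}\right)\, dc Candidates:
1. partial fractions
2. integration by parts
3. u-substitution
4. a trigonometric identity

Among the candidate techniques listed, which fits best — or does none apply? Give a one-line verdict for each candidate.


Verdict: partial fractions — the integrand is a proper rational function and its denominator c^{3} + 4 c^{2} - 9 c - 36 factors into distinct pieces, so it splits into simple fractions.
- partial fractions — applicable, and directly so.
- integration by parts: there is no nonconstant-polynomial-times-kernel split with an exp, sine, cosine (degree-1 argument), or logarithm partner.
- u-substitution: no subexpression of the integrand pairs with its own derivative as a factor — individual terms may offer their own substitutions, but any change of variable covering the whole integral would have to be constructed from outside the expression.
- a trigonometric identity — no sine or cosine appears, so there is nothing for a trigonometric identity to act on.


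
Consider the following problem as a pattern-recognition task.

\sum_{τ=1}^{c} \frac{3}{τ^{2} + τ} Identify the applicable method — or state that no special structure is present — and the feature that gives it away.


Best approach: telescoping — \frac{3}{τ^{2} + τ} is a collapsed telescope: expand it into simple fractions to see the cancellation.


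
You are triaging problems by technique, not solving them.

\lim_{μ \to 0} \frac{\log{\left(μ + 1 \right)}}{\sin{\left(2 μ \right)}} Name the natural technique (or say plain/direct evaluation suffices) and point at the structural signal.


Technique: l'Hôpital's rule (0/0) — substituting 0 gives 0 over 0; differentiate top and bottom once and re-evaluate. A first-order expansion at the point is an equally standard path; the rule packages it.


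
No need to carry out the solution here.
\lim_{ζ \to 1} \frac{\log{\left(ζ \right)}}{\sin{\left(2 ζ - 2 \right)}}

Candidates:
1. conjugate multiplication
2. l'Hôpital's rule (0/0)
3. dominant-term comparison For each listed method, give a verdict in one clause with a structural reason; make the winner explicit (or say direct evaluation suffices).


Technique: l'Hôpital's rule (0/0) — numerator and denominator both vanish at 1 — a genuine 0/0 form, which is exactly when l'Hôpital applies. Known elementary limits would finish this too — the rule just bypasses the case analysis.
- conjugate multiplication: no difference of divergent radicals appears, so rationalizing has nothing to cancel.
- l'Hôpital's rule (0/0) — yes, a natural case for it.
- dominant-term comparison: this is not a rational comparison of growth rates at infinity.


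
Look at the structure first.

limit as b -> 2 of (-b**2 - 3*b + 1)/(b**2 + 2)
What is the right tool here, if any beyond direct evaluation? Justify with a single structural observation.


Diagnosis: no special technique — the expression is continuous at the evaluation point — substitute directly; no indeterminate form appears.


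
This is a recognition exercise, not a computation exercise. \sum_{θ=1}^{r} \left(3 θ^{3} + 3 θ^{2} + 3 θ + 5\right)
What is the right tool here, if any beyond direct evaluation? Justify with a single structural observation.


Verdict: no special technique — no ratio, no shift structure, no binomial pattern: sum the constant-multiple powers of θ with known formulas.
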